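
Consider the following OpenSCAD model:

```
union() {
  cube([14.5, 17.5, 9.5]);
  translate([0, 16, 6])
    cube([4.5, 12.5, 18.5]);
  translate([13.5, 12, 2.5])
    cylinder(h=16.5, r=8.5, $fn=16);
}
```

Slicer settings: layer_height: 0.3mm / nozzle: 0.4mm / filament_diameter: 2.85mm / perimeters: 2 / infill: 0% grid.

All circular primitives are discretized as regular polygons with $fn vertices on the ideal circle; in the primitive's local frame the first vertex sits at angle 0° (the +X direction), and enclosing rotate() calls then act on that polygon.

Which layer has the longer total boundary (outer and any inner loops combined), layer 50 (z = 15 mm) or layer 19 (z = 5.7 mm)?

layer 50 (z = 15 mm)

Layer 50 (z = 15): the cube is not intersected at this z (z outside [0, 9.5]); the cube at (0, 16) is present — its section is the full 4.5×12.5 rectangle (perimeter 34.00 mm); the r=8.5 cylinder at (13.5, 12) gives a regular 16-gon of circumradius 8.5 (constant along its height) (perimeter = 2·16·8.500·sin(180°/16) = 53.06 mm); Merging all regions: the 2 present regions are separate (no shared area or edge), so areas and boundary lengths simply add and each stays a separate island — boundary = 87.06 mm. So its perimeter = 87.06 mm. Layer 19 (z = 5.7): the cube (footprint 14.5×17.5) is included at this height (perimeter 64.00 mm); the cube at (0, 16) is absent (z outside [6, 24.5]); the cylinder at (13.5, 12): section is a regular 16-gon, circumradius r=8.5 (perimeter = 2·16·8.500·sin(180°/16) = 53.06 mm); Merging all regions: the regions partially overlap (shared area 111.75 mm²), so the edge portions inside another operand are dropped and the merged outline is re-measured after clipping — boundary = 75.61 mm. So its perimeter = 75.61 mm. Layer 50 is larger (87.06 vs 75.61 mm).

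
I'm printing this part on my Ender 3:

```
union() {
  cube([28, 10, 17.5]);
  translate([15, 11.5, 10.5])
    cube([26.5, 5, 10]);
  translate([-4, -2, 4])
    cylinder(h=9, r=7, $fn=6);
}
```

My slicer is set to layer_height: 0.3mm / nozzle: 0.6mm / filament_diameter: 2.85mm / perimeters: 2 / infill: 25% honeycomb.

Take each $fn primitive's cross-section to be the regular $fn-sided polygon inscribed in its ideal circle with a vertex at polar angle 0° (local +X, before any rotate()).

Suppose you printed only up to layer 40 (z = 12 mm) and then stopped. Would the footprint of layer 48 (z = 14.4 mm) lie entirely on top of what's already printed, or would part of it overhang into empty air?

Compare the two slices. At z = 12: the cube (footprint 28×10) is included at this height (area 280.00 mm²); the cube at (15, 11.5) (footprint 26.5×5) is included at this height (area 132.50 mm²); the cylinder at (-4, -2): section is a regular 6-gon, circumradius r=7 (area = (6/2)·7.000²·sin(360°/6) = 127.31 mm²); Merging all regions: the regions partially overlap — summed areas 539.81 mm² minus the doubly-counted overlap 2.95 mm² gives 536.86 mm² — area = 536.86 mm². At z = 14.4: the 28×10 cube contributes its full rectangle (area 280.00 mm²); the 26.5×5 cube at (15, 11.5) contributes its full rectangle (area 132.50 mm²); the cylinder at (-4, -2) is absent (z outside [4, 13]); Merging all regions: the 2 present regions are separate (no shared area or edge), so areas and boundary lengths simply add and each stays a separate island — area = 412.50 mm². Checking containment: the cross-section at z = 14.4 is a subset of the cross-section at z = 12.

entirely on top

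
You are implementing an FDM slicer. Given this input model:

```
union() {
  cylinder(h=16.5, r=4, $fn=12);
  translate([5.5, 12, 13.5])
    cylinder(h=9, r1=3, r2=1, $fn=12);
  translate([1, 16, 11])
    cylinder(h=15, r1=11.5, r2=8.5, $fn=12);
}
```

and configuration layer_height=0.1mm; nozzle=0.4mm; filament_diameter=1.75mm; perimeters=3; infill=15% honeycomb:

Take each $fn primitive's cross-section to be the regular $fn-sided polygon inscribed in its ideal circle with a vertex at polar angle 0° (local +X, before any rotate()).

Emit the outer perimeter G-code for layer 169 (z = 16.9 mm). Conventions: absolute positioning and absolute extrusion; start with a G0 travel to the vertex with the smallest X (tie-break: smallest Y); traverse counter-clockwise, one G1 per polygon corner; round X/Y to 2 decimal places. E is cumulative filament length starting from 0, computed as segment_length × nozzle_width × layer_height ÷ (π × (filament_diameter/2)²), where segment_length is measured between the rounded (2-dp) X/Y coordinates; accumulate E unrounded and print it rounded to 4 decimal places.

At z = 16.9 mm: the cylinder does not reach this height (z outside [0, 16.5]); the cone at (5.5, 12): at t=0.378 of its height the radius interpolates to r₁+(r₂−r₁)t = 2.244, giving a regular 12-gon of that circumradius; the cone at (1, 16): at t=0.393 of its height the radius interpolates to r₁+(r₂−r₁)t = 10.320, giving a regular 12-gon of that circumradius; Taking the union: the cone at (5.5, 12) lies entirely inside the cone at (1, 16), so the union is just the cone at (1, 16) — 1 connected region. The outline is a single polygon with 12 vertices. Extrusion per mm of travel: 0.4 × 0.1 / (π × 0.875²) = 0.016630. Accumulating E over each segment gives final E = 1.0662.

G0 X-9.32 Y16.00 Z16.90
G1 X-7.94 Y10.84 E0.0888
G1 X-4.16 Y7.06 E0.1777
G1 X1.00 Y5.68 E0.2666
G1 X6.16 Y7.06 E0.3554
G1 X9.94 Y10.84 E0.4443
G1 X11.32 Y16.00 E0.5331
G1 X9.94 Y21.16 E0.6219
G1 X6.16 Y24.94 E0.7108
G1 X1.00 Y26.32 E0.7997
G1 X-4.16 Y24.94 E0.8885
G1 X-7.94 Y21.16 E0.9774
G1 X-9.32 Y16.00 E1.0662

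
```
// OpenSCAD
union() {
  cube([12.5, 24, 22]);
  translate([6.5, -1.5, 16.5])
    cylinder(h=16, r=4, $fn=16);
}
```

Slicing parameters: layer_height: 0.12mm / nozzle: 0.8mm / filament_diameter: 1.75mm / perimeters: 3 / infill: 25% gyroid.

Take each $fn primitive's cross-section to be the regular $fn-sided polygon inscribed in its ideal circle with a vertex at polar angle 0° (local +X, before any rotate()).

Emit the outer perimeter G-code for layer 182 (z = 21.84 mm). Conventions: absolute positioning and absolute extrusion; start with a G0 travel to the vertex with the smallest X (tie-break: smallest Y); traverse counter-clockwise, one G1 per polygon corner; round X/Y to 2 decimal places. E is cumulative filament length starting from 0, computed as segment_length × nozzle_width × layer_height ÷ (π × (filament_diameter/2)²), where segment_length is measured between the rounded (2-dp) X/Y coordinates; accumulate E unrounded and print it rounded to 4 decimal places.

G0 X0.00 Y0.00 Z21.84
G1 X2.80 Y0.00 E0.1118
G1 X2.50 Y-1.50 E0.1728
G1 X2.80 Y-3.03 E0.2350
G1 X3.67 Y-4.33 E0.2975
G1 X4.97 Y-5.20 E0.3599
G1 X6.50 Y-5.50 E0.4221
G1 X8.03 Y-5.20 E0.4844
G1 X9.33 Y-4.33 E0.5468
G1 X10.20 Y-3.03 E0.6092
G1 X10.50 Y-1.50 E0.6715
G1 X10.20 Y0.00 E0.7325
G1 X12.50 Y0.00 E0.8243
G1 X12.50 Y24.00 E1.7822
G1 X0.00 Y24.00 E2.2811
G1 X0.00 Y0.00 E3.2390

At z = 21.84 mm: the 12.5×24 cube contributes its full rectangle; the r=4 cylinder at (6.5, -1.5) gives a regular 16-gon of circumradius 4 (constant along its height); Merging all regions: the regions partially overlap (shared area 12.94 mm²), so overlapping operands fuse into one piece — 1 connected region. The outline is a single polygon with 15 vertices. Extrusion per mm of travel: 0.8 × 0.12 / (π × 0.875²) = 0.039912. Accumulating E over each segment gives final E = 3.2390.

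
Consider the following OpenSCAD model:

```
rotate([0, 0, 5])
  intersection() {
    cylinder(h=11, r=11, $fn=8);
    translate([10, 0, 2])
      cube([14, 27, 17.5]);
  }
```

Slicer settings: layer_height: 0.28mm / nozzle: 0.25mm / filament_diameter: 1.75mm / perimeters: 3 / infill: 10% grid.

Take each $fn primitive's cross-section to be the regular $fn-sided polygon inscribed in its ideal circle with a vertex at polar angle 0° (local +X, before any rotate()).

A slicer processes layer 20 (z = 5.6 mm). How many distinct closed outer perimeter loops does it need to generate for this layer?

1

At z = 5.6 mm: the r=11 cylinder contributes a regular 8-gon of circumradius 11; the 14×27 cube at (10, 0) contributes its full rectangle; Taking the intersection: the 14×27 cube at (10, 0) partially overlaps the r=11 cylinder; clipping to the common part keeps 1.21 mm² — 1 connected region; (rotated 5° about Z; rotation is an isometry so areas/perimeters/island counts are preserved). The result has 1 disconnected region.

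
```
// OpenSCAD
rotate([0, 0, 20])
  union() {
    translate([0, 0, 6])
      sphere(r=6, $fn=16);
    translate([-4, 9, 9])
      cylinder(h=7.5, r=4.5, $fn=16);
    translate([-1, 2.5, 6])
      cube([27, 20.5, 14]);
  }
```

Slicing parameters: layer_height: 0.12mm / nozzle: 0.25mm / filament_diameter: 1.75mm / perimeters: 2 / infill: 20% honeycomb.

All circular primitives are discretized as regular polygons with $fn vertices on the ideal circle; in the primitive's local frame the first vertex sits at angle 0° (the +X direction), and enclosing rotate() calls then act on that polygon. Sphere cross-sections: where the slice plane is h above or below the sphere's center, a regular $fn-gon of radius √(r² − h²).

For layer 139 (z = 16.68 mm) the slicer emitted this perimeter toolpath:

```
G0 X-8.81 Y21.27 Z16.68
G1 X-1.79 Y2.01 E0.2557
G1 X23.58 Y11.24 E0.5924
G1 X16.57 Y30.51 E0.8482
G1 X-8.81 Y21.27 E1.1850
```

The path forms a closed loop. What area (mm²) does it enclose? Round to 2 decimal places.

553.63 mm²

Apply the shoelace formula to the sequence of (X, Y) vertices; enclosed area = 553.63 mm².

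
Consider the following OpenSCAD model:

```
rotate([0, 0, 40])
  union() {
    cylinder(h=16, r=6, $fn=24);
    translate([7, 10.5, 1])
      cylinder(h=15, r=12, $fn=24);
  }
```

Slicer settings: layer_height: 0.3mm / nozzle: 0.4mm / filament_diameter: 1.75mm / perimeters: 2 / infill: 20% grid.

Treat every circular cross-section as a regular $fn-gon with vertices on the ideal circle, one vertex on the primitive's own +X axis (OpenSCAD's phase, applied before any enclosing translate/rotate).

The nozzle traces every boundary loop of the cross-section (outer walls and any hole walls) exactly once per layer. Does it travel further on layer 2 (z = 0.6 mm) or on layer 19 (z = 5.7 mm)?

layer 19 (z = 5.7 mm)

Layer 2 (z = 0.6): the r=6 cylinder contributes a regular 24-gon of circumradius 6 (perimeter = 2·24·6.000·sin(180°/24) = 37.59 mm); the cylinder at (7, 10.5) is not intersected at this z (z outside [1, 16]); Combining (union): only the r=6 cylinder is present, so the union is just that shape — boundary = 37.59 mm; (whole slice rotated 40° about Z — lengths, areas and connectivity unchanged). So its perimeter = 37.59 mm. Layer 19 (z = 5.7): the r=6 cylinder contributes a regular 24-gon of circumradius 6 (perimeter = 2·24·6.000·sin(180°/24) = 37.59 mm); the r=12 cylinder at (7, 10.5) contributes a regular 24-gon of circumradius 12 (perimeter = 2·24·12.000·sin(180°/24) = 75.18 mm); Taking the union: the regions partially overlap (shared area 42.11 mm²), so the edge portions inside another operand are dropped and the merged outline is re-measured after clipping — boundary = 86.57 mm; (rotated 40° about Z; rotation is an isometry so areas/perimeters/island counts are preserved). So its perimeter = 86.57 mm. Layer 19 is larger (86.57 vs 37.59 mm).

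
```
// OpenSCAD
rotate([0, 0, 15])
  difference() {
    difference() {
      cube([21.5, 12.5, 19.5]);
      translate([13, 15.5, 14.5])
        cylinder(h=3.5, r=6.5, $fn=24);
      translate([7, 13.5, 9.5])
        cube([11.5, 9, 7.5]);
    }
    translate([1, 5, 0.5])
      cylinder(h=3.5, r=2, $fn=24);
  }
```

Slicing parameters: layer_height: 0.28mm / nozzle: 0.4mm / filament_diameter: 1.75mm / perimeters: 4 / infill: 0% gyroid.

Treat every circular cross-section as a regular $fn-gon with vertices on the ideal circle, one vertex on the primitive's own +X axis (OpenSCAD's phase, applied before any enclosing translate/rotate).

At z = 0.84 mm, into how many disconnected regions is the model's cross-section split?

1

At z = 0.84 mm: the cube is present — its section is the full 21.5×12.5 rectangle; the cylinder at (13, 15.5) does not reach this height (z outside [14.5, 18]); the cube at (7, 13.5) does not reach this height (z outside [9.5, 17]); After the difference (first − rest): none of the subtracted shapes is present at this height, so the 21.5×12.5 cube is unchanged — 1 connected region; the r=2 cylinder at (1, 5) contributes a regular 24-gon of circumradius 2; Subtracting the remaining from the first: starting from the result so far, the r=2 cylinder at (1, 5) partially overlaps it — only the 10.01 mm² overlap (of its 12.42 mm²) is removed, clipping the outline — 1 connected region; (whole slice rotated 15° about Z — lengths, areas and connectivity unchanged). The result has 1 disconnected region.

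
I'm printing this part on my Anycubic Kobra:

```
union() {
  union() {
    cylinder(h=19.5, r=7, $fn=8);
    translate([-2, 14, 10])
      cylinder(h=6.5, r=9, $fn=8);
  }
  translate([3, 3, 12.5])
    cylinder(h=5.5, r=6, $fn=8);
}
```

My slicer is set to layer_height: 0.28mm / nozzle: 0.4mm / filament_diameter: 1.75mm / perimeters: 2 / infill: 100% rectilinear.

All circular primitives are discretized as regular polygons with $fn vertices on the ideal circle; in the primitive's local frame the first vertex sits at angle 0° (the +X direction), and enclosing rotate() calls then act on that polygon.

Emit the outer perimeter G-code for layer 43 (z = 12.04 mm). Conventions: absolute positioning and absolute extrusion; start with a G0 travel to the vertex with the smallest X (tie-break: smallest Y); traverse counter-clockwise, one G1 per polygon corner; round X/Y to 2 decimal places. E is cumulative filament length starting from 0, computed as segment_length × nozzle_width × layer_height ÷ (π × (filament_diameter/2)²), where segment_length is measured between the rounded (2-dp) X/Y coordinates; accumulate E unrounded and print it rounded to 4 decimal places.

G0 X-11.00 Y14.00 Z12.04
G1 X-8.36 Y7.64 E0.3206
G1 X-3.41 Y5.59 E0.5701
G1 X-4.95 Y4.95 E0.6478
G1 X-7.00 Y0.00 E0.8973
G1 X-4.95 Y-4.95 E1.1467
G1 X0.00 Y-7.00 E1.3962
G1 X4.95 Y-4.95 E1.6457
G1 X7.00 Y0.00 E1.8952
G1 X4.95 Y4.95 E2.1446
G1 X1.41 Y6.41 E2.3229
G1 X4.36 Y7.64 E2.4718
G1 X7.00 Y14.00 E2.7924
G1 X4.36 Y20.36 E3.1131
G1 X-2.00 Y23.00 E3.4337
G1 X-8.36 Y20.36 E3.7544
G1 X-11.00 Y14.00 E4.0750

At z = 12.04 mm: the r=7 cylinder gives a regular 8-gon of circumradius 7 (constant along its height); the r=9 cylinder at (-2, 14) gives a regular 8-gon of circumradius 9 (constant along its height); Merging all regions: the regions partially overlap (shared area 4.00 mm²), so overlapping operands fuse into one piece — 1 connected region; the cylinder at (3, 3) is absent (z outside [12.5, 18]); Combining (union): only the result so far is present, so the union is just that shape — 1 connected region. The outline is a single polygon with 16 vertices. Extrusion per mm of travel: 0.4 × 0.28 / (π × 0.875²) = 0.046564. Accumulating E over each segment gives final E = 4.0750.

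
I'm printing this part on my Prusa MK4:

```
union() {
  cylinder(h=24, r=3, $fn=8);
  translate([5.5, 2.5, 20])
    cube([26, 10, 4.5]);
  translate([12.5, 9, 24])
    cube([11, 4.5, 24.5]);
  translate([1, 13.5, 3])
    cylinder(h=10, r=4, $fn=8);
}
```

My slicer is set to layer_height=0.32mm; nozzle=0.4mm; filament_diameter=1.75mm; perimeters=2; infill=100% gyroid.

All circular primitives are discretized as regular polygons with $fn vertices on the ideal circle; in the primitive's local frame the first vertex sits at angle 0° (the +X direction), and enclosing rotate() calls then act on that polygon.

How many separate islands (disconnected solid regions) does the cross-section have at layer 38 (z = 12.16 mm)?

At z = 12.16 mm: the cylinder: section is a regular 8-gon, circumradius r=3; the cube at (5.5, 2.5) does not reach this height (z outside [20, 24.5]); the cube at (12.5, 9) does not reach this height (z outside [24, 48.5]); the cylinder at (1, 13.5): section is a regular 8-gon, circumradius r=4; Merging all regions: the 2 present regions are separate (no shared area or edge), so areas and boundary lengths simply add and each stays a separate island — 2 connected regions. Overall, the cross-section has 2 separate islands. Island count = 2.

2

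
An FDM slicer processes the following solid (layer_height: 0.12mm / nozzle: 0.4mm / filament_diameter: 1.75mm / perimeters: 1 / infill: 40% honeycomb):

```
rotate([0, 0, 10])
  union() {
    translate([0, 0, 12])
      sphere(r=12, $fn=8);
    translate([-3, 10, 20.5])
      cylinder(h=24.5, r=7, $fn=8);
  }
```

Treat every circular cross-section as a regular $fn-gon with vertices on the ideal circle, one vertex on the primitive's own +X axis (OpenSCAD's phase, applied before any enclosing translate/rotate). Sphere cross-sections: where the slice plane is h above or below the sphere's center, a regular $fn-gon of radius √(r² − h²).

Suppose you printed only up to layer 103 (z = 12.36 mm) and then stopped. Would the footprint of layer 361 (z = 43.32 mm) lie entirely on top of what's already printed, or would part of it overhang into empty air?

part overhangs

Compare the two slices. At z = 12.36: the r=12 sphere slices to a regular 8-gon of circumradius 11.995 (√(r²−h²) with h=0.36 from center) (area = (8/2)·11.995²·sin(360°/8) = 406.93 mm²); the cylinder at (-3, 10) is not intersected at this z (z outside [20.5, 45]); Combining (union): only the r=12 sphere is present, so the union is just that shape — area = 406.93 mm²; (rotated 10° about Z; rotation is an isometry so areas/perimeters/island counts are preserved). At z = 43.32: the sphere is not intersected at this z (|z−center|=31.320 > r=12); the cylinder at (-3, 10): section is a regular 8-gon, circumradius r=7 (area = (8/2)·7.000²·sin(360°/8) = 138.59 mm²); Merging all regions: only the r=7 cylinder at (-3, 10) is present, so the union is just that shape — area = 138.59 mm²; (rotated 10° about Z; rotation is an isometry so areas/perimeters/island counts are preserved). Checking containment: at z = 43.32 the cross-section extends beyond the z = 12.36 cross-section by about 64.95 mm².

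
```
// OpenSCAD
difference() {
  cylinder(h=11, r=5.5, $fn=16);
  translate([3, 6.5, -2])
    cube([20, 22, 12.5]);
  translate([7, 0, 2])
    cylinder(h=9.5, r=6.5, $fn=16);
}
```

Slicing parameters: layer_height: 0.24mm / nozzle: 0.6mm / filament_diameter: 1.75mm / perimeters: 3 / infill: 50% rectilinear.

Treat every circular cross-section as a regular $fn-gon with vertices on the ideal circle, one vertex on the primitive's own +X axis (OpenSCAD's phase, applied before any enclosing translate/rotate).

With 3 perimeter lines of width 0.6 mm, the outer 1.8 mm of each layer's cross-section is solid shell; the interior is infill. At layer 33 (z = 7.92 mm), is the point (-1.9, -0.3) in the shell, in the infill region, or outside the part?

infill

At z = 7.92 mm: the r=5.5 cylinder gives a regular 16-gon of circumradius 5.5 (constant along its height); the cube at (3, 6.5) is present — its section is the full 20×22 rectangle; the r=6.5 cylinder at (7, 0) gives a regular 16-gon of circumradius 6.5 (constant along its height); Subtracting the remaining from the first: starting from the r=5.5 cylinder, the 20×22 cube at (3, 6.5) misses the remaining region (no effect); the r=6.5 cylinder at (7, 0) partially overlaps it — only the 32.20 mm² overlap (of its 129.35 mm²) is removed, clipping the outline — 1 connected region. Overall, the cross-section is a single solid region. The nearest boundary edge runs (0.99, 2.49)→(0.50, 0.00); distance from the point to it = 2.42 mm. The point is inside the cross-section and 2.42 mm from the nearest boundary — more than the 1.8 mm shell width (3 × 0.6), so it's in the infill interior.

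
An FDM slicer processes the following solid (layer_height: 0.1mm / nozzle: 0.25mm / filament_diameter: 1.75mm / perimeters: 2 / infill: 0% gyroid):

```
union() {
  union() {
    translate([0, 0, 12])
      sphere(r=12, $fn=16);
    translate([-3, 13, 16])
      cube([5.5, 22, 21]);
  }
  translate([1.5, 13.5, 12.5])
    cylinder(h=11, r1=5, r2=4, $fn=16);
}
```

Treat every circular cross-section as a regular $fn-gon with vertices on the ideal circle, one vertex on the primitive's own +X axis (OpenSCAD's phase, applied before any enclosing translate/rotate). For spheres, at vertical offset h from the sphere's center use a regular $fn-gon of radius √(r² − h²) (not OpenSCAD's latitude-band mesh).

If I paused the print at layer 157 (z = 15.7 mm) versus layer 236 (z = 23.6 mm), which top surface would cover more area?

Layer 157 (z = 15.7): the r=12 sphere contributes a regular 16-gon of circumradius √(12²−3.7²) = 11.415 (area = (16/2)·11.415²·sin(360°/16) = 398.94 mm²); the cube at (-3, 13) is not intersected at this z (z outside [16, 37]); Taking the union: only the r=12 sphere is present, so the union is just that shape — area = 398.94 mm²; the cone at (1.5, 13.5) (r1=5→r2=4) has section circumradius 4.709 here — a regular 16-gon (area = (16/2)·4.709²·sin(360°/16) = 67.89 mm²); Merging all regions: the regions partially overlap — summed areas 466.83 mm² minus the doubly-counted overlap 11.70 mm² gives 455.13 mm² — area = 455.13 mm². So its area = 455.13 mm². Layer 236 (z = 23.6): the r=12 sphere contributes a regular 16-gon of circumradius √(12²−11.6²) = 3.072 (area = (16/2)·3.072²·sin(360°/16) = 28.90 mm²); the 5.5×22 cube at (-3, 13) contributes its full rectangle (area 121.00 mm²); Combining (union): the 2 present regions are separate (no shared area or edge), so areas and boundary lengths simply add and each stays a separate island — area = 149.90 mm²; the cone at (1.5, 13.5) does not reach this height (z outside [12.5, 23.5]); Taking the union: only that combined region is present, so the union is just that shape — area = 149.90 mm². So its area = 149.90 mm². Layer 157 is larger (455.13 vs 149.90 mm²).

layer 157 (z = 15.7 mm)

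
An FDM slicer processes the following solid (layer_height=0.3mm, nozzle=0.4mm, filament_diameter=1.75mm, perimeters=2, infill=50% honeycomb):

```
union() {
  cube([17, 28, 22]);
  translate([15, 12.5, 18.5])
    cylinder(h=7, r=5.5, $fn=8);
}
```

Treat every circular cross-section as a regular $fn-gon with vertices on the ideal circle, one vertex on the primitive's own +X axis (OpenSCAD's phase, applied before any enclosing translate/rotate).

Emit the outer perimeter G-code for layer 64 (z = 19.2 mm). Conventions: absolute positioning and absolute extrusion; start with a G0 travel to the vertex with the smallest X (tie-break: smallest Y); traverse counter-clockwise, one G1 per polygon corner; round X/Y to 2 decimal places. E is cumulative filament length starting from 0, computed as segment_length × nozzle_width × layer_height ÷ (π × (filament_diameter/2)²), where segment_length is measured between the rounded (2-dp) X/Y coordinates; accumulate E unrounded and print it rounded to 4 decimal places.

At z = 19.2 mm: the cube is present — its section is the full 17×28 rectangle; the cylinder at (15, 12.5): section is a regular 8-gon, circumradius r=5.5; Merging all regions: the regions partially overlap (shared area 63.12 mm²), so overlapping operands fuse into one piece — 1 connected region. The outline is a single polygon with 9 vertices. Extrusion per mm of travel: 0.4 × 0.3 / (π × 0.875²) = 0.049890. Accumulating E over each segment gives final E = 4.6482.

G0 X0.00 Y0.00 Z19.20
G1 X17.00 Y0.00 E0.8481
G1 X17.00 Y7.83 E1.2388
G1 X18.89 Y8.61 E1.3408
G1 X20.50 Y12.50 E1.5508
G1 X18.89 Y16.39 E1.7609
G1 X17.00 Y17.17 E1.8629
G1 X17.00 Y28.00 E2.4032
G1 X0.00 Y28.00 E3.2513
G1 X0.00 Y0.00 E4.6482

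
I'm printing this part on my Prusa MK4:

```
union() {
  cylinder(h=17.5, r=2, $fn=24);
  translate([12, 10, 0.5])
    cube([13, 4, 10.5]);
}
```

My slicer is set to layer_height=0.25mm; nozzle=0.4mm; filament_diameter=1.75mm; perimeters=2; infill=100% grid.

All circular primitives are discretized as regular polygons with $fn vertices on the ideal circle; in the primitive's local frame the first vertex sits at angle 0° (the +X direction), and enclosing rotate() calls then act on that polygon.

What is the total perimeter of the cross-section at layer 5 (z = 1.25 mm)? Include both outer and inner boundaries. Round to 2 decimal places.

At z = 1.25 mm: the cylinder: section is a regular 24-gon, circumradius r=2 (perimeter = 2·24·2.000·sin(180°/24) = 12.53 mm); the cube at (12, 10) (footprint 13×4) is included at this height (perimeter 34.00 mm); Merging all regions: the 2 present regions are separate (no shared area or edge), so areas and boundary lengths simply add and each stays a separate island — boundary = 46.53 mm. Overall, the cross-section has 2 separate islands. Total boundary length (outer) = 46.53 mm.

46.53 mm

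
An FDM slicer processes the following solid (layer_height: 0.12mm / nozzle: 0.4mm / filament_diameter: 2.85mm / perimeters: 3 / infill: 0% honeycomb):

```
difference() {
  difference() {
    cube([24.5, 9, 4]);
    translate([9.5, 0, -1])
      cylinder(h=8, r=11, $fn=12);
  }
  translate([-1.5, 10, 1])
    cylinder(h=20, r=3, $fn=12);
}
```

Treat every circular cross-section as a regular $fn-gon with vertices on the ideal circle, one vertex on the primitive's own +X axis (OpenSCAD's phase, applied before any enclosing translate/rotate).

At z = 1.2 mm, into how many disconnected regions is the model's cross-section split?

2

At z = 1.2 mm: the cube (footprint 24.5×9) is included at this height; the cylinder at (9.5, 0): section is a regular 12-gon, circumradius r=11; After the difference (first − rest): starting from the 24.5×9 cube, the r=11 cylinder at (9.5, 0) partially overlaps it — only the 163.13 mm² overlap (of its 363.00 mm²) is removed, clipping the outline — 2 connected regions; the cylinder at (-1.5, 10): section is a regular 12-gon, circumradius r=3; Taking the first minus the rest: starting from the result so far, the r=3 cylinder at (-1.5, 10) partially overlaps it — only the 1.19 mm² overlap (of its 27.00 mm²) is removed, clipping the outline — 2 connected regions. The result has 2 disconnected regions.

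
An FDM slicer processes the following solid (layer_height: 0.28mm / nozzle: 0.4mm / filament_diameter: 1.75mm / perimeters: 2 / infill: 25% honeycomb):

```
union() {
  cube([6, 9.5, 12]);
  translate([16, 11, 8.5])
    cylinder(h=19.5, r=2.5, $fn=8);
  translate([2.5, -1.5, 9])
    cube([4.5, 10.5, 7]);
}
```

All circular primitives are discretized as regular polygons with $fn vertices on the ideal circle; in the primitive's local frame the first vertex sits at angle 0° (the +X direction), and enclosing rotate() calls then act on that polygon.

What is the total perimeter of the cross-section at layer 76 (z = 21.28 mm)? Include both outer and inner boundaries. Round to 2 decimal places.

15.31 mm

At z = 21.28 mm: the cube is not intersected at this z (z outside [0, 12]); the r=2.5 cylinder at (16, 11) gives a regular 8-gon of circumradius 2.5 (constant along its height) (perimeter = 2·8·2.500·sin(180°/8) = 15.31 mm); the cube at (2.5, -1.5) is not intersected at this z (z outside [9, 16]); Merging all regions: only the r=2.5 cylinder at (16, 11) is present, so the union is just that shape — boundary = 15.31 mm. Overall, the cross-section is a single solid region. Total boundary length (outer) = 15.31 mm.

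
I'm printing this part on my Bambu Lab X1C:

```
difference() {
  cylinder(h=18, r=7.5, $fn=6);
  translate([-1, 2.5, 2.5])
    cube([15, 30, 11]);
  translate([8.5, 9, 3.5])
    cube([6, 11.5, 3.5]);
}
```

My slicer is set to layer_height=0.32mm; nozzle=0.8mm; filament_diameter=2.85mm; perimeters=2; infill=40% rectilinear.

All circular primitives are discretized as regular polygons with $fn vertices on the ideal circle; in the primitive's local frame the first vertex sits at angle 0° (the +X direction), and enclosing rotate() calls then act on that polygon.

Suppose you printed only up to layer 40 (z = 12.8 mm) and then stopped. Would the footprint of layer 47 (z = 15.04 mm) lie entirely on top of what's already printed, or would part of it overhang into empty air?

Compare the two slices. At z = 12.8: the cylinder: section is a regular 6-gon, circumradius r=7.5 (area = (6/2)·7.500²·sin(360°/6) = 146.14 mm²); the cube at (-1, 2.5) (footprint 15×30) is included at this height (area 450.00 mm²); the cube at (8.5, 9) is absent (z outside [3.5, 7]); After the difference (first − rest): starting from the r=7.5 cylinder (146.14 mm²), the 15×30 cube at (-1, 2.5) partially overlaps it — only the 23.58 mm² overlap (of its 450.00 mm²) is removed, clipping the outline — area = 122.56 mm². At z = 15.04: the r=7.5 cylinder contributes a regular 6-gon of circumradius 7.5 (area = (6/2)·7.500²·sin(360°/6) = 146.14 mm²); the cube at (-1, 2.5) does not reach this height (z outside [2.5, 13.5]); the cube at (8.5, 9) is not intersected at this z (z outside [3.5, 7]); Taking the first minus the rest: none of the subtracted shapes is present at this height, so the r=7.5 cylinder is unchanged — area = 146.14 mm². Checking containment: at z = 15.04 the cross-section extends beyond the z = 12.8 cross-section by about 23.58 mm².

part overhangs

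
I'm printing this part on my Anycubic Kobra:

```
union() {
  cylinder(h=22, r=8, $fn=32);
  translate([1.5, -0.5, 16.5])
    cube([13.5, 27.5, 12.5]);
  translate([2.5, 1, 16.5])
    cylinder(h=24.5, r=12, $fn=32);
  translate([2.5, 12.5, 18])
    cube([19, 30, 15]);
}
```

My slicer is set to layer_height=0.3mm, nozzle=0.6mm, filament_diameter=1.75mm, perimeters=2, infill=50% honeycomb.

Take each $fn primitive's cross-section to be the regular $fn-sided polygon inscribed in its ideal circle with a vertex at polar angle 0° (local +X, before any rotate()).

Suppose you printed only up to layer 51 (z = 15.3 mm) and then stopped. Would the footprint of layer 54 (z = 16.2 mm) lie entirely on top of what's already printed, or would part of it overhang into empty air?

Compare the two slices. At z = 15.3: the r=8 cylinder gives a regular 32-gon of circumradius 8 (constant along its height) (area = (32/2)·8.000²·sin(360°/32) = 199.77 mm²); the cube at (1.5, -0.5) does not reach this height (z outside [16.5, 29]); the cylinder at (2.5, 1) is absent (z outside [16.5, 41]); the cube at (2.5, 12.5) is not intersected at this z (z outside [18, 33]); Merging all regions: only the r=8 cylinder is present, so the union is just that shape — area = 199.77 mm². At z = 16.2: the r=8 cylinder gives a regular 32-gon of circumradius 8 (constant along its height) (area = (32/2)·8.000²·sin(360°/32) = 199.77 mm²); the cube at (1.5, -0.5) is absent (z outside [16.5, 29]); the cylinder at (2.5, 1) is absent (z outside [16.5, 41]); the cube at (2.5, 12.5) does not reach this height (z outside [18, 33]); Merging all regions: only the r=8 cylinder is present, so the union is just that shape — area = 199.77 mm². Checking containment: the cross-section at z = 16.2 is a subset of the cross-section at z = 15.3.

entirely on top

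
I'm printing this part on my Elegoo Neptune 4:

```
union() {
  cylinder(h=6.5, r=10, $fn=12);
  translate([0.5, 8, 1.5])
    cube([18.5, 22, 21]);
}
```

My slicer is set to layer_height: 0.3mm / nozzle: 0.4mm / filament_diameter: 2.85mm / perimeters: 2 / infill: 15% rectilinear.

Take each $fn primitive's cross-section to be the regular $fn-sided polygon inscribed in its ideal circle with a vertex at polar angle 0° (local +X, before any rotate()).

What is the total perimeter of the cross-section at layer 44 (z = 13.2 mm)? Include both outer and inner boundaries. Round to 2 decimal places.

81.00 mm

At z = 13.2 mm: the cylinder is absent (z outside [0, 6.5]); the 18.5×22 cube at (0.5, 8) contributes its full rectangle (perimeter 81.00 mm); Merging all regions: only the 18.5×22 cube at (0.5, 8) is present, so the union is just that shape — boundary = 81.00 mm. Overall, the cross-section is a single solid region. Total boundary length (outer) = 81.00 mm.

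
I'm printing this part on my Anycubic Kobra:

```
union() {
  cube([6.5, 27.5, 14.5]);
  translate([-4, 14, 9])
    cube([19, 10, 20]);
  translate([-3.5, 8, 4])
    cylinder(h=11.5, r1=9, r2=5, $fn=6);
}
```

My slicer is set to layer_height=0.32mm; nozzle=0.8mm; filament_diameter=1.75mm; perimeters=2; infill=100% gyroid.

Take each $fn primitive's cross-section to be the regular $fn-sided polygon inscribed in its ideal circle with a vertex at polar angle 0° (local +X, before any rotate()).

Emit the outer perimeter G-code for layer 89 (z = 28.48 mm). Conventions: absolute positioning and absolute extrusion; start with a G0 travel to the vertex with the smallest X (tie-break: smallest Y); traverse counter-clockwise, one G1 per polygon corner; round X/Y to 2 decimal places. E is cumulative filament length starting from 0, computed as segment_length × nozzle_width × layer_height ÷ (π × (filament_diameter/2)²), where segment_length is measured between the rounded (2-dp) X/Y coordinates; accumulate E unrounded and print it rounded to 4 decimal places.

G0 X-4.00 Y14.00 Z28.48
G1 X15.00 Y14.00 E2.0222
G1 X15.00 Y24.00 E3.0865
G1 X-4.00 Y24.00 E5.1088
G1 X-4.00 Y14.00 E6.1731

At z = 28.48 mm: the cube is absent (z outside [0, 14.5]); the 19×10 cube at (-4, 14) contributes its full rectangle; the cone at (-3.5, 8) is not intersected at this z (z outside [4, 15.5]); Combining (union): only the 19×10 cube at (-4, 14) is present, so the union is just that shape — 1 connected region. The outline is a single polygon with 4 vertices. Extrusion per mm of travel: 0.8 × 0.32 / (π × 0.875²) = 0.106432. Accumulating E over each segment gives final E = 6.1731.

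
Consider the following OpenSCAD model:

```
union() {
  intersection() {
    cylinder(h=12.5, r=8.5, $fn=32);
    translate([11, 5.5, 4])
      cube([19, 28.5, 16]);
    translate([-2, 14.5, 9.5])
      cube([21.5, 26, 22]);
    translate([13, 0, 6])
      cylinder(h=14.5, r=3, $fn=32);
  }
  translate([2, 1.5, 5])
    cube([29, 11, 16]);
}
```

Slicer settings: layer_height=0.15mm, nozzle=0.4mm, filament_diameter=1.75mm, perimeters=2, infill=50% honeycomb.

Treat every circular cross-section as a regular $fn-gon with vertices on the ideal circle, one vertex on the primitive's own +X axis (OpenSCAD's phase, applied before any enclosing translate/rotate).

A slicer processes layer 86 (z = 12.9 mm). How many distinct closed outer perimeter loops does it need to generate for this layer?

At z = 12.9 mm: the cylinder is absent (z outside [0, 12.5]); the cube at (11, 5.5) is present — its section is the full 19×28.5 rectangle; the cube at (-2, 14.5) (footprint 21.5×26) is included at this height; the cylinder at (13, 0): section is a regular 32-gon, circumradius r=3; After intersecting: at least one operand is absent at this height, so nothing remains; the cube at (2, 1.5) is present — its section is the full 29×11 rectangle; Taking the union: only the 29×11 cube at (2, 1.5) is present, so the union is just that shape — 1 connected region. The result has 1 disconnected region.

1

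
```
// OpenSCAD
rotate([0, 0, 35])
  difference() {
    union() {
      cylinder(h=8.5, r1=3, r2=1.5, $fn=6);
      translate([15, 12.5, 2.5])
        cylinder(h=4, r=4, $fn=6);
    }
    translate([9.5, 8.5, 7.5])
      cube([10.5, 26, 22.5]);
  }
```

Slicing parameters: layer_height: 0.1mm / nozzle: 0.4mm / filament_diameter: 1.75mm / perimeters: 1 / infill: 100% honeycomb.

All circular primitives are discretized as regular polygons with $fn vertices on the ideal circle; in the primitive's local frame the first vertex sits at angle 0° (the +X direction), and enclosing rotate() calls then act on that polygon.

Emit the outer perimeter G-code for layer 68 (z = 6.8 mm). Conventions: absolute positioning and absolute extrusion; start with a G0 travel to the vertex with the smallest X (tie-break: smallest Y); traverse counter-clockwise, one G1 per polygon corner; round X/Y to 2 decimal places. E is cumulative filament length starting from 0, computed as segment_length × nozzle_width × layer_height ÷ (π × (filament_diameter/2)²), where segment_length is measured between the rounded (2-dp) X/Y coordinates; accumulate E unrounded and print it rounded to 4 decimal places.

At z = 6.8 mm: the cone contributes a regular 6-gon of circumradius 1.800 (interpolated between r1=3 and r2=1.5 at t=0.800); the cylinder at (15, 12.5) is not intersected at this z (z outside [2.5, 6.5]); Combining (union): only the cone is present, so the union is just that shape — 1 connected region; the cube at (9.5, 8.5) does not reach this height (z outside [7.5, 30]); Subtracting the remaining from the first: none of the subtracted shapes is present at this height, so the result so far is unchanged — 1 connected region; (rotated 35° about Z; rotation is an isometry so areas/perimeters/island counts are preserved). The outline is a single polygon with 6 vertices. Extrusion per mm of travel: 0.4 × 0.1 / (π × 0.875²) = 0.016630. Accumulating E over each segment gives final E = 0.1793.

G0 X-1.63 Y0.76 Z6.80
G1 X-1.47 Y-1.03 E0.0299
G1 X0.16 Y-1.79 E0.0598
G1 X1.63 Y-0.76 E0.0896
G1 X1.47 Y1.03 E0.1195
G1 X-0.16 Y1.79 E0.1494
G1 X-1.63 Y0.76 E0.1793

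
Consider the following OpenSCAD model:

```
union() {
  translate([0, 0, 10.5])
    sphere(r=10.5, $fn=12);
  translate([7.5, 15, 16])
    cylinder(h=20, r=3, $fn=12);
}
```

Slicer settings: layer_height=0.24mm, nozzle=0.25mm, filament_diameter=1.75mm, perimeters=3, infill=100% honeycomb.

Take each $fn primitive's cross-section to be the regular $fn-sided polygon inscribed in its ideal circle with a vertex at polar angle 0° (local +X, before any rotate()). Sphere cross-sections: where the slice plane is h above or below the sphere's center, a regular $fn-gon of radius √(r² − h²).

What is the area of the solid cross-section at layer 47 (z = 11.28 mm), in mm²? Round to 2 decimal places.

At z = 11.28 mm: the r=10.5 sphere slices to a regular 12-gon of circumradius 10.471 (√(r²−h²) with h=0.78 from center) (area = (12/2)·10.471²·sin(360°/12) = 328.92 mm²); the cylinder at (7.5, 15) is not intersected at this z (z outside [16, 36]); Taking the union: only the r=10.5 sphere is present, so the union is just that shape — area = 328.92 mm². Overall, the cross-section is a single solid region. Net area = 328.92 mm².

328.92 mm²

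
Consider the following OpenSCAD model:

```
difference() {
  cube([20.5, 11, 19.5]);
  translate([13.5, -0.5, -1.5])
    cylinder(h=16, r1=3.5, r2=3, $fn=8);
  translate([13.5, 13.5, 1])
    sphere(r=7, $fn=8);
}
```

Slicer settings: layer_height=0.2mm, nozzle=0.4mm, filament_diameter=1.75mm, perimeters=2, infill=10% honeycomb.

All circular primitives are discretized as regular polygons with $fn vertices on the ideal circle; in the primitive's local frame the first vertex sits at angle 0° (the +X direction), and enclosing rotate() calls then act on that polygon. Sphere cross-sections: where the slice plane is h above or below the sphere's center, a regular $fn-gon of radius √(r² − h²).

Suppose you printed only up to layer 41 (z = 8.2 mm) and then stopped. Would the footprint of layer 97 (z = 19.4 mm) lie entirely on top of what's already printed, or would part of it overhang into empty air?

Compare the two slices. At z = 8.2: the 20.5×11 cube contributes its full rectangle (area 225.50 mm²); the cone at (13.5, -0.5) (r1=3.5→r2=3) has section circumradius 3.197 here — a regular 8-gon (area = (8/2)·3.197²·sin(360°/8) = 28.91 mm²); the sphere at (13.5, 13.5) does not reach this height (|z−center|=7.200 > r=7); Taking the first minus the rest: starting from the 20.5×11 cube (225.50 mm²), the cone at (13.5, -0.5) partially overlaps it — only the 11.36 mm² overlap (of its 28.91 mm²) is removed, clipping the outline — area = 214.14 mm². At z = 19.4: the cube (footprint 20.5×11) is included at this height (area 225.50 mm²); the cone at (13.5, -0.5) is absent (z outside [-1.5, 14.5]); the sphere at (13.5, 13.5) is absent (|z−center|=18.400 > r=7); Subtracting the remaining from the first: none of the subtracted shapes is present at this height, so the 20.5×11 cube is unchanged — area = 225.50 mm². Checking containment: at z = 19.4 the cross-section extends beyond the z = 8.2 cross-section by about 11.36 mm².

part overhangs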